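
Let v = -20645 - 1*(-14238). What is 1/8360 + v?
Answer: -53562519/8360 ≈ -6407.0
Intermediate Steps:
v = -6407 (v = -20645 + 14238 = -6407)
1/8360 + v = 1/8360 - 6407 = -53562519/8360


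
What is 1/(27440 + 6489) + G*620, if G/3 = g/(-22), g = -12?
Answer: 378647651/373219 ≈ 1014.5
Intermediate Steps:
G = 18/11 (G = 3*(-12/(-22)) = 3*(-12*(-1/22)) = 3*(6/11) = 18/11 ≈ 1.6364)
1/(27440 + 6489) + G*620 = 1/(27440 + 6489) + (18/11)*620 = 1/33929 + 11160/11 = 378647651/373219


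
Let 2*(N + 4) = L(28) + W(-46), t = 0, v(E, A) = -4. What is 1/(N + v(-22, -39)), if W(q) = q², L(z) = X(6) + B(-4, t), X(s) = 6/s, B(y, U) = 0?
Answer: 2/2101 ≈ 0.00095193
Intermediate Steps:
L(z) = 1 (L(z) = 6/6 + 0 = 6*(⅙) + 0 = 1 + 0 = 1)
N = 2109/2 (N = -4 + (1 + (-46)²)/2 = -4 + (1 + 2116)/2 = -4 + (½)*2117 = -4 + 2117/2 = 2109/2 ≈ 1054.5)
1/(N + v(-22, -39)) = 1/(2109/2 - 4) = 1/(2101/2) = 2/2101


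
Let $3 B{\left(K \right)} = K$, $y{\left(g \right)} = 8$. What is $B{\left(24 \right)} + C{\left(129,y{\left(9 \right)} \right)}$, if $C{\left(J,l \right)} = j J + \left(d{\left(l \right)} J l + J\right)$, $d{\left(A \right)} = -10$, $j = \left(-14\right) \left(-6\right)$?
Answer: $653$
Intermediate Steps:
$j = 84$
$B{\left(K \right)} = \frac{K}{3}$
$C{\left(J,l \right)} = 85 J - 10 J l$ ($C{\left(J,l \right)} = 84 J + \left(- 10 J l + J\right) = 84 J - \left(- J + 10 J l\right) = 85 J - 10 J l$)
$B{\left(24 \right)} + C{\left(129,y{\left(9 \right)} \right)} = \frac{1}{3} \cdot 24 + 5 \cdot 129 \left(17 - 16\right) = 8 + 5 \cdot 129 \left(17 - 16\right) = 8 + 5 \cdot 129 \cdot 1 = 8 + 645 = 653$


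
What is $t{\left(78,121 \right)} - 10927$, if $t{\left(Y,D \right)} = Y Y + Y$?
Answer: $-4765$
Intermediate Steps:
$t{\left(Y,D \right)} = Y + Y^{2}$ ($t{\left(Y,D \right)} = Y^{2} + Y = Y + Y^{2}$)
$t{\left(78,121 \right)} - 10927 = 78 \left(1 + 78\right) - 10927 = 78 \cdot 79 - 10927 = 6162 - 10927 = -4765$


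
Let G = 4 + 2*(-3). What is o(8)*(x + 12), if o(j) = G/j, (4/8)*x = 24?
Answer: -15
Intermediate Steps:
x = 48 (x = 2*24 = 48)
G = -2 (G = 4 - 6 = -2)
o(j) = -2/j
o(8)*(x + 12) = (-2/8)*(48 + 12) = -2*⅛*60 = -¼*60 = -15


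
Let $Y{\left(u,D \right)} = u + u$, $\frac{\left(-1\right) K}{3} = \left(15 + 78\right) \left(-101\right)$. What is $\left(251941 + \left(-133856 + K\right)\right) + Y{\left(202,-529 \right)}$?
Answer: $146668$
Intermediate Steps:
$K = 28179$ ($K = - 3 \left(15 + 78\right) \left(-101\right) = - 3 \cdot 93 \left(-101\right) = \left(-3\right) \left(-9393\right) = 28179$)
$Y{\left(u,D \right)} = 2 u$
$\left(251941 + \left(-133856 + K\right)\right) + Y{\left(202,-529 \right)} = \left(251941 + \left(-133856 + 28179\right)\right) + 2 \cdot 202 = \left(251941 - 105677\right) + 404 = 146264 + 404 = 146668$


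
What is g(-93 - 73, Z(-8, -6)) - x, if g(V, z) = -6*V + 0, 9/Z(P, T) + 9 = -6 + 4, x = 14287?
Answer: -13291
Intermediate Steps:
Z(P, T) = -9/11 (Z(P, T) = 9/(-9 + (-6 + 4)) = 9/(-9 - 2) = 9/(-11) = 9*(-1/11) = -9/11)
g(V, z) = -6*V
g(-93 - 73, Z(-8, -6)) - x = -6*(-93 - 73) - 1*14287 = -6*(-166) - 14287 = 996 - 14287 = -13291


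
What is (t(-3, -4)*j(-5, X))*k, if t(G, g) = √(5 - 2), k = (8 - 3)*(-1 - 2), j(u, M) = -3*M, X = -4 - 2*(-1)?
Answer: -90*√3 ≈ -155.88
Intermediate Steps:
X = -2 (X = -4 + 2 = -2)
k = -15 (k = 5*(-3) = -15)
t(G, g) = √3
(t(-3, -4)*j(-5, X))*k = (√3*(-3*(-2)))*(-15) = (√3*6)*(-15) = (6*√3)*(-15) = -90*√3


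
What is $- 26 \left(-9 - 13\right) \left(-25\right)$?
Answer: $-14300$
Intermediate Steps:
$- 26 \left(-9 - 13\right) \left(-25\right) = \left(-26\right) \left(-22\right) \left(-25\right) = 572 \left(-25\right) = -14300$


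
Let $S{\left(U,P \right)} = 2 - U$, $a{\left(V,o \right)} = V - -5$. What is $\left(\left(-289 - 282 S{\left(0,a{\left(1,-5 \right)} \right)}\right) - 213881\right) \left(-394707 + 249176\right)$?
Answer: $31250453754$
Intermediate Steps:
$a{\left(V,o \right)} = 5 + V$ ($a{\left(V,o \right)} = V + 5 = 5 + V$)
$\left(\left(-289 - 282 S{\left(0,a{\left(1,-5 \right)} \right)}\right) - 213881\right) \left(-394707 + 249176\right) = \left(\left(-289 - 282 \left(2 - 0\right)\right) - 213881\right) \left(-394707 + 249176\right) = \left(\left(-289 - 282 \left(2 + 0\right)\right) - 213881\right) \left(-145531\right) = \left(\left(-289 - 564\right) - 213881\right) \left(-145531\right) = \left(-853 - 213881\right) \left(-145531\right) = \left(-214734\right) \left(-145531\right) = 31250453754$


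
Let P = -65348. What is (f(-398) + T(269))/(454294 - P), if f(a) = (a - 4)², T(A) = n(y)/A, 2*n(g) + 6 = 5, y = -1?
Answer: 86942951/279567396 ≈ 0.31099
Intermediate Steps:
n(g) = -½ (n(g) = -3 + (½)*5 = -3 + 5/2 = -½)
T(A) = -1/(2*A)
f(a) = (-4 + a)²
(f(-398) + T(269))/(454294 - P) = ((-4 - 398)² - ½/269)/(454294 - 1*(-65348)) = ((-402)² - ½*1/269)/(454294 + 65348) = (161604 - 1/538)/519642 = (86942951/538)*(1/519642) = 86942951/279567396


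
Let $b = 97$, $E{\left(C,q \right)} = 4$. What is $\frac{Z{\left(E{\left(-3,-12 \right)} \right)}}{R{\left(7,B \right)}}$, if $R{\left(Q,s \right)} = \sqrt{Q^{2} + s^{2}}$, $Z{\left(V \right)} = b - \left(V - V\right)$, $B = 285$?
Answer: $\frac{97 \sqrt{81274}}{81274} \approx 0.34025$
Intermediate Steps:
$Z{\left(V \right)} = 97$ ($Z{\left(V \right)} = 97 - \left(V - V\right) = 97 - 0 = 97 + 0 = 97$)
$\frac{Z{\left(E{\left(-3,-12 \right)} \right)}}{R{\left(7,B \right)}} = \frac{97}{\sqrt{7^{2} + 285^{2}}} = \frac{97}{\sqrt{49 + 81225}} = \frac{97}{\sqrt{81274}} = 97 \frac{\sqrt{81274}}{81274} = \frac{97 \sqrt{81274}}{81274}$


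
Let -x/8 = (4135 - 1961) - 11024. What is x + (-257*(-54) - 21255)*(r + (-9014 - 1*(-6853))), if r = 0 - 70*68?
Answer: 51127017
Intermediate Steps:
r = -4760 (r = 0 - 4760 = -4760)
x = 70800 (x = -8*((4135 - 1961) - 11024) = -8*(2174 - 11024) = -8*(-8850) = 70800)
x + (-257*(-54) - 21255)*(r + (-9014 - 1*(-6853))) = 70800 + (-257*(-54) - 21255)*(-4760 + (-9014 - 1*(-6853))) = 70800 + (13878 - 21255)*(-4760 + (-9014 + 6853)) = 70800 - 7377*(-4760 - 2161) = 70800 - 7377*(-6921) = 70800 + 51056217 = 51127017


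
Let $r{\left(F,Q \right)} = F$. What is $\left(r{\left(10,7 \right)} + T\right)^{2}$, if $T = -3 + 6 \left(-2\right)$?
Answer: $25$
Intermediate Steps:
$T = -15$ ($T = -3 - 12 = -15$)
$\left(r{\left(10,7 \right)} + T\right)^{2} = \left(10 - 15\right)^{2} = \left(-5\right)^{2} = 25$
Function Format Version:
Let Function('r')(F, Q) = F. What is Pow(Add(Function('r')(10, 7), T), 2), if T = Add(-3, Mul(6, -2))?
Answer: 25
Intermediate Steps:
T = -15 (T = Add(-3, -12) = -15)
Pow(Add(Function('r')(10, 7), T), 2) = Pow(Add(10, -15), 2) = Pow(-5, 2) = 25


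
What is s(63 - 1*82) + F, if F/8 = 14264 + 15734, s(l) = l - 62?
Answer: 239903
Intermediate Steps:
s(l) = -62 + l
F = 239984 (F = 8*(14264 + 15734) = 8*29998 = 239984)
s(63 - 1*82) + F = (-62 + (63 - 1*82)) + 239984 = (-62 + (63 - 82)) + 239984 = (-62 - 19) + 239984 = -81 + 239984 = 239903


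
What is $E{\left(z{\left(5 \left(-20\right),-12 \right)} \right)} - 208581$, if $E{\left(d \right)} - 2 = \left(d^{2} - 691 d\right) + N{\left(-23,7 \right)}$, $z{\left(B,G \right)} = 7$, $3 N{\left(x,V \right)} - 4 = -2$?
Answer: $- \frac{640099}{3} \approx -2.1337 \cdot 10^{5}$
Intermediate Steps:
$N{\left(x,V \right)} = \frac{2}{3}$ ($N{\left(x,V \right)} = \frac{4}{3} + \frac{1}{3} \left(-2\right) = \frac{4}{3} - \frac{2}{3} = \frac{2}{3}$)
$E{\left(d \right)} = \frac{8}{3} + d^{2} - 691 d$ ($E{\left(d \right)} = 2 + \left(\left(d^{2} - 691 d\right) + \frac{2}{3}\right) = 2 + \left(\frac{2}{3} + d^{2} - 691 d\right) = \frac{8}{3} + d^{2} - 691 d$)
$E{\left(z{\left(5 \left(-20\right),-12 \right)} \right)} - 208581 = \left(\frac{8}{3} + 7^{2} - 4837\right) - 208581 = \left(\frac{8}{3} + 49 - 4837\right) - 208581 = - \frac{14356}{3} - 208581 = - \frac{640099}{3}$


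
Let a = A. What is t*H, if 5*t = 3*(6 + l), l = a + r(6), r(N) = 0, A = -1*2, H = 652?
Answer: 7824/5 ≈ 1564.8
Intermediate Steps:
A = -2
a = -2
l = -2 (l = -2 + 0 = -2)
t = 12/5 (t = (3*(6 - 2))/5 = (3*4)/5 = (⅕)*12 = 12/5 ≈ 2.4000)
t*H = (12/5)*652 = 7824/5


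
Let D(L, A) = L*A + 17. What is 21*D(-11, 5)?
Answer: -798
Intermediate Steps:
D(L, A) = 17 + A*L (D(L, A) = A*L + 17 = 17 + A*L)
21*D(-11, 5) = 21*(17 + 5*(-11)) = 21*(17 - 55) = 21*(-38) = -798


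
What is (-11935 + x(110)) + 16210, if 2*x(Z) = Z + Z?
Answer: 4385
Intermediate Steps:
x(Z) = Z (x(Z) = (Z + Z)/2 = (2*Z)/2 = Z)
(-11935 + x(110)) + 16210 = (-11935 + 110) + 16210 = -11825 + 16210 = 4385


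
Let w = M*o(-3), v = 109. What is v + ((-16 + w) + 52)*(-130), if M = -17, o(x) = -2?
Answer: -8991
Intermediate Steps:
w = 34 (w = -17*(-2) = 34)
v + ((-16 + w) + 52)*(-130) = 109 + ((-16 + 34) + 52)*(-130) = 109 + (18 + 52)*(-130) = 109 + 70*(-130) = 109 - 9100 = -8991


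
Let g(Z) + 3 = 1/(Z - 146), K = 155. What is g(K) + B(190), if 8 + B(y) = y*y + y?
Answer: 326512/9 ≈ 36279.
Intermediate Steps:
g(Z) = -3 + 1/(-146 + Z) (g(Z) = -3 + 1/(Z - 146) = -3 + 1/(-146 + Z))
B(y) = -8 + y + y**2 (B(y) = -8 + (y*y + y) = -8 + (y**2 + y) = -8 + (y + y**2) = -8 + y + y**2)
g(K) + B(190) = (439 - 3*155)/(-146 + 155) + (-8 + 190 + 190**2) = (439 - 465)/9 + (-8 + 190 + 36100) = (1/9)*(-26) + 36282 = -26/9 + 36282 = 326512/9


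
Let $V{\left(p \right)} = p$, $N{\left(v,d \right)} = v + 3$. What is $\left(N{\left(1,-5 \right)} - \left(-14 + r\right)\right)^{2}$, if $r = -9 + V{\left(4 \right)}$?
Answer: $529$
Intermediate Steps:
$N{\left(v,d \right)} = 3 + v$
$r = -5$ ($r = -9 + 4 = -5$)
$\left(N{\left(1,-5 \right)} - \left(-14 + r\right)\right)^{2} = \left(\left(3 + 1\right) + \left(\left(4 + 10\right) - -5\right)\right)^{2} = \left(4 + \left(14 + 5\right)\right)^{2} = \left(4 + 19\right)^{2} = 23^{2} = 529$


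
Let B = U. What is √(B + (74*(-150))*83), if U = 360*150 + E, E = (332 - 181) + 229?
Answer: 2*I*√216730 ≈ 931.08*I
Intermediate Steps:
E = 380 (E = 151 + 229 = 380)
U = 54380 (U = 360*150 + 380 = 54000 + 380 = 54380)
B = 54380
√(B + (74*(-150))*83) = √(54380 + (74*(-150))*83) = √(54380 - 11100*83) = √(54380 - 921300) = √(-866920) = 2*I*√216730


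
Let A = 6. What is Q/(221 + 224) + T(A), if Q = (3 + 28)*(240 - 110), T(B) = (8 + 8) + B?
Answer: 2764/89 ≈ 31.056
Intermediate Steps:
T(B) = 16 + B
Q = 4030 (Q = 31*130 = 4030)
Q/(221 + 224) + T(A) = 4030/(221 + 224) + (16 + 6) = 4030/445 + 22 = (1/445)*4030 + 22 = 806/89 + 22 = 2764/89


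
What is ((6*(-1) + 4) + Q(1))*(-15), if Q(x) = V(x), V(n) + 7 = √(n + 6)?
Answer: 135 - 15*√7 ≈ 95.314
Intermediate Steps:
V(n) = -7 + √(6 + n) (V(n) = -7 + √(n + 6) = -7 + √(6 + n))
Q(x) = -7 + √(6 + x)
((6*(-1) + 4) + Q(1))*(-15) = ((6*(-1) + 4) + (-7 + √(6 + 1)))*(-15) = ((-6 + 4) + (-7 + √7))*(-15) = (-2 + (-7 + √7))*(-15) = (-9 + √7)*(-15) = 135 - 15*√7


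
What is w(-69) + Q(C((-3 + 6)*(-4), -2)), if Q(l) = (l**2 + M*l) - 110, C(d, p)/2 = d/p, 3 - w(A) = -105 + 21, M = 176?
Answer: 2233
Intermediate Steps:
w(A) = 87 (w(A) = 3 - (-105 + 21) = 3 - 1*(-84) = 3 + 84 = 87)
C(d, p) = 2*d/p (C(d, p) = 2*(d/p) = 2*d/p)
Q(l) = -110 + l**2 + 176*l (Q(l) = (l**2 + 176*l) - 110 = -110 + l**2 + 176*l)
w(-69) + Q(C((-3 + 6)*(-4), -2)) = 87 + (-110 + (2*((-3 + 6)*(-4))/(-2))**2 + 176*(2*((-3 + 6)*(-4))/(-2))) = 87 + (-110 + (2*(3*(-4))*(-1/2))**2 + 176*(2*(3*(-4))*(-1/2))) = 87 + (-110 + (2*(-12)*(-1/2))**2 + 176*(2*(-12)*(-1/2))) = 87 + (-110 + 12**2 + 176*12) = 87 + (-110 + 144 + 2112) = 87 + 2146 = 2233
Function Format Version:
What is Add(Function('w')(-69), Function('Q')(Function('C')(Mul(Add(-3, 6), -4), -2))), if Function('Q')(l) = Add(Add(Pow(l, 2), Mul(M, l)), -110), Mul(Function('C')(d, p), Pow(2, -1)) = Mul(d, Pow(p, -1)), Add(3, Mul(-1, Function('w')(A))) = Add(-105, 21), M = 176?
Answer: 2233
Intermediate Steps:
Function('w')(A) = 87 (Function('w')(A) = Add(3, Mul(-1, Add(-105, 21))) = Add(3, Mul(-1, -84)) = Add(3, 84) = 87)
Function('C')(d, p) = Mul(2, d, Pow(p, -1)) (Function('C')(d, p) = Mul(2, Mul(d, Pow(p, -1))) = Mul(2, d, Pow(p, -1)))
Function('Q')(l) = Add(-110, Pow(l, 2), Mul(176, l)) (Function('Q')(l) = Add(Add(Pow(l, 2), Mul(176, l)), -110) = Add(-110, Pow(l, 2), Mul(176, l)))
Add(Function('w')(-69), Function('Q')(Function('C')(Mul(Add(-3, 6), -4), -2))) = Add(87, Add(-110, Pow(Mul(2, Mul(Add(-3, 6), -4), Pow(-2, -1)), 2), Mul(176, Mul(2, Mul(Add(-3, 6), -4), Pow(-2, -1))))) = Add(87, Add(-110, Pow(Mul(2, Mul(3, -4), Rational(-1, 2)), 2), Mul(176, Mul(2, Mul(3, -4), Rational(-1, 2))))) = Add(87, Add(-110, Pow(Mul(2, -12, Rational(-1, 2)), 2), Mul(176, Mul(2, -12, Rational(-1, 2))))) = Add(87, Add(-110, Pow(12, 2), Mul(176, 12))) = Add(87, Add(-110, 144, 2112)) = Add(87, 2146) = 2233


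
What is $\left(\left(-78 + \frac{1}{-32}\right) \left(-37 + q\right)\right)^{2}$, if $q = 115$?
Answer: $\frac{9483448689}{256} \approx 3.7045 \cdot 10^{7}$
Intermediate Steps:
$\left(\left(-78 + \frac{1}{-32}\right) \left(-37 + q\right)\right)^{2} = \left(\left(-78 + \frac{1}{-32}\right) \left(-37 + 115\right)\right)^{2} = \left(\left(-78 - \frac{1}{32}\right) 78\right)^{2} = \left(\left(- \frac{2497}{32}\right) 78\right)^{2} = \left(- \frac{97383}{16}\right)^{2} = \frac{9483448689}{256}$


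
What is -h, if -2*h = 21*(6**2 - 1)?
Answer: 735/2 ≈ 367.50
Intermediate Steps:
h = -735/2 (h = -21*(6**2 - 1)/2 = -21*(36 - 1)/2 = -21*35/2 = -1/2*735 = -735/2 ≈ -367.50)
-h = -1*(-735/2) = 735/2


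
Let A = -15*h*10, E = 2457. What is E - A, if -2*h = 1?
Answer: 2382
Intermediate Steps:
h = -1/2 (h = -1/2*1 = -1/2 ≈ -0.50000)
A = 75 (A = -15*(-1/2)*10 = (15/2)*10 = 75)
E - A = 2457 - 1*75 = 2457 - 75 = 2382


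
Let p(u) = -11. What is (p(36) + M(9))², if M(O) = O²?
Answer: 4900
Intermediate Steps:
(p(36) + M(9))² = (-11 + 9²)² = (-11 + 81)² = 70² = 4900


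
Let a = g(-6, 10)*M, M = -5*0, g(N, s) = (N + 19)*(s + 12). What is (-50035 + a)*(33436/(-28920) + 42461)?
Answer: -3071995602697/1446 ≈ -2.1245e+9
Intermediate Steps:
g(N, s) = (12 + s)*(19 + N) (g(N, s) = (19 + N)*(12 + s) = (12 + s)*(19 + N))
M = 0
a = 0 (a = (228 + 12*(-6) + 19*10 - 6*10)*0 = (228 - 72 + 190 - 60)*0 = 286*0 = 0)
(-50035 + a)*(33436/(-28920) + 42461) = (-50035 + 0)*(33436/(-28920) + 42461) = -50035*(33436*(-1/28920) + 42461) = -50035*(-8359/7230 + 42461) = -50035*306984671/7230 = -3071995602697/1446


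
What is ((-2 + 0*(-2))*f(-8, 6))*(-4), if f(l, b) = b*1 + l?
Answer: -16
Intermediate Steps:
f(l, b) = b + l
((-2 + 0*(-2))*f(-8, 6))*(-4) = ((-2 + 0*(-2))*(6 - 8))*(-4) = ((-2 + 0)*(-2))*(-4) = -2*(-2)*(-4) = 4*(-4) = -16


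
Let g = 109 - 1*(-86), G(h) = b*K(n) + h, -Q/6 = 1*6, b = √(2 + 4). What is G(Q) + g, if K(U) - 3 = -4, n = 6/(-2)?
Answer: 159 - √6 ≈ 156.55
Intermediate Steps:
n = -3 (n = 6*(-½) = -3)
b = √6 ≈ 2.4495
K(U) = -1 (K(U) = 3 - 4 = -1)
Q = -36 (Q = -6*6 = -36)
G(h) = h - √6 (G(h) = √6*(-1) + h = -√6 + h = h - √6)
g = 195 (g = 109 + 86 = 195)
G(Q) + g = (-36 - √6) + 195 = 159 - √6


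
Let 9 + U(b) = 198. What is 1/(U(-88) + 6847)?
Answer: 1/7036 ≈ 0.00014213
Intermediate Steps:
U(b) = 189 (U(b) = -9 + 198 = 189)
1/(U(-88) + 6847) = 1/(189 + 6847) = 1/7036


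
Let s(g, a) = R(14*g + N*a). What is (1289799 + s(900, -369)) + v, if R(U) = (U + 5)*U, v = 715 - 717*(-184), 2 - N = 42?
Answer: 750128842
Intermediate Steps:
N = -40 (N = 2 - 1*42 = 2 - 42 = -40)
v = 132643 (v = 715 + 131928 = 132643)
R(U) = U*(5 + U) (R(U) = (5 + U)*U = U*(5 + U))
s(g, a) = (-40*a + 14*g)*(5 - 40*a + 14*g) (s(g, a) = (14*g - 40*a)*(5 + (14*g - 40*a)) = (-40*a + 14*g)*(5 + (-40*a + 14*g)) = (-40*a + 14*g)*(5 - 40*a + 14*g))
(1289799 + s(900, -369)) + v = (1289799 - 2*(-7*900 + 20*(-369))*(5 - 40*(-369) + 14*900)) + 132643 = (1289799 - 2*(-6300 - 7380)*(5 + 14760 + 12600)) + 132643 = (1289799 - 2*(-13680)*27365) + 132643 = (1289799 + 748706400) + 132643 = 749996199 + 132643 = 750128842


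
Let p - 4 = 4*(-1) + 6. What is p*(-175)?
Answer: -1050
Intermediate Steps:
p = 6 (p = 4 + (4*(-1) + 6) = 4 + (-4 + 6) = 4 + 2 = 6)
p*(-175) = 6*(-175) = -1050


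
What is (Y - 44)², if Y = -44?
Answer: 7744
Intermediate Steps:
(Y - 44)² = (-44 - 44)² = (-88)² = 7744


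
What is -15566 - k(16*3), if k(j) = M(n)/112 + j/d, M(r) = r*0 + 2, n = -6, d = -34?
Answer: -14817505/952 ≈ -15565.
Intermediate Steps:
M(r) = 2 (M(r) = 0 + 2 = 2)
k(j) = 1/56 - j/34 (k(j) = 2/112 + j/(-34) = 2*(1/112) + j*(-1/34) = 1/56 - j/34)
-15566 - k(16*3) = -15566 - (1/56 - 8*3/17) = -15566 - (1/56 - 1/34*48) = -15566 - (1/56 - 24/17) = -15566 - 1*(-1327/952) = -15566 + 1327/952 = -14817505/952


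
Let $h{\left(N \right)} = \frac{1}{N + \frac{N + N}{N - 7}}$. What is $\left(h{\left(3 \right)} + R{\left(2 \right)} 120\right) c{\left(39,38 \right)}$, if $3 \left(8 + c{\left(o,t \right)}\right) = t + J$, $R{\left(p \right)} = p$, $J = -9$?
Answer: $\frac{3610}{9} \approx 401.11$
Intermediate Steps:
$c{\left(o,t \right)} = -11 + \frac{t}{3}$ ($c{\left(o,t \right)} = -8 + \frac{t - 9}{3} = -8 + \frac{-9 + t}{3} = -8 + \left(-3 + \frac{t}{3}\right) = -11 + \frac{t}{3}$)
$h{\left(N \right)} = \frac{1}{N + \frac{2 N}{-7 + N}}$
$\left(h{\left(3 \right)} + R{\left(2 \right)} 120\right) c{\left(39,38 \right)} = \left(\frac{-7 + 3}{3 \left(-5 + 3\right)} + 2 \cdot 120\right) \left(-11 + \frac{1}{3} \cdot 38\right) = \left(\frac{1}{3} \frac{1}{-2} \left(-4\right) + 240\right) \left(-11 + \frac{38}{3}\right) = \left(\frac{1}{3} \left(- \frac{1}{2}\right) \left(-4\right) + 240\right) \frac{5}{3} = \left(\frac{2}{3} + 240\right) \frac{5}{3} = \frac{722}{3} \cdot \frac{5}{3} = \frac{3610}{9}$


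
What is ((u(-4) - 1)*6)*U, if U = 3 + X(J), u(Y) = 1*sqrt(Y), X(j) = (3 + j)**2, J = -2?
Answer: -24 + 48*I ≈ -24.0 + 48.0*I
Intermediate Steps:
u(Y) = sqrt(Y)
U = 4 (U = 3 + (3 - 2)**2 = 3 + 1**2 = 3 + 1 = 4)
((u(-4) - 1)*6)*U = ((sqrt(-4) - 1)*6)*4 = ((2*I - 1)*6)*4 = ((-1 + 2*I)*6)*4 = (-6 + 12*I)*4 = -24 + 48*I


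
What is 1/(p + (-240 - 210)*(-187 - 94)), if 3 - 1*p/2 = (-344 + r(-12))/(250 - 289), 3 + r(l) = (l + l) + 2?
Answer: 13/1643682 ≈ 7.9091e-6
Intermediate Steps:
r(l) = -1 + 2*l (r(l) = -3 + ((l + l) + 2) = -3 + (2*l + 2) = -3 + (2 + 2*l) = -1 + 2*l)
p = -168/13 (p = 6 - 2*(-344 + (-1 + 2*(-12)))/(250 - 289) = 6 - 2*(-344 + (-1 - 24))/(-39) = 6 - 2*(-344 - 25)*(-1)/39 = 6 - (-738)*(-1)/39 = 6 - 2*123/13 = 6 - 246/13 = -168/13 ≈ -12.923)
1/(p + (-240 - 210)*(-187 - 94)) = 1/(-168/13 + (-240 - 210)*(-187 - 94)) = 1/(-168/13 - 450*(-281)) = 1/(-168/13 + 126450) = 1/(1643682/13) = 13/1643682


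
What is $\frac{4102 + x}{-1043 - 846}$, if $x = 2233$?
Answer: $- \frac{6335}{1889} \approx -3.3536$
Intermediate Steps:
$\frac{4102 + x}{-1043 - 846} = \frac{4102 + 2233}{-1043 - 846} = \frac{6335}{-1889} = 6335 \left(- \frac{1}{1889}\right) = - \frac{6335}{1889}$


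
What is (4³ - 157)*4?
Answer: -372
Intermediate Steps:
(4³ - 157)*4 = (64 - 157)*4 = -93*4 = -372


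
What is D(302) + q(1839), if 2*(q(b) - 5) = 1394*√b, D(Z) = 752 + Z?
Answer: 1059 + 697*√1839 ≈ 30949.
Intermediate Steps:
q(b) = 5 + 697*√b (q(b) = 5 + (1394*√b)/2 = 5 + 697*√b)
D(302) + q(1839) = (752 + 302) + (5 + 697*√1839) = 1054 + (5 + 697*√1839) = 1059 + 697*√1839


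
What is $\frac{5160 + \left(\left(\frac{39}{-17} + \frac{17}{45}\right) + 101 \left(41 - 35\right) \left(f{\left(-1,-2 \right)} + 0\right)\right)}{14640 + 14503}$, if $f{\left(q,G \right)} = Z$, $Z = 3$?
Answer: $\frac{5336704}{22294395} \approx 0.23937$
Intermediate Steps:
$f{\left(q,G \right)} = 3$
$\frac{5160 + \left(\left(\frac{39}{-17} + \frac{17}{45}\right) + 101 \left(41 - 35\right) \left(f{\left(-1,-2 \right)} + 0\right)\right)}{14640 + 14503} = \frac{5160 + \left(\left(\frac{39}{-17} + \frac{17}{45}\right) + 101 \left(41 - 35\right) \left(3 + 0\right)\right)}{14640 + 14503} = \frac{5160 + \left(\left(39 \left(- \frac{1}{17}\right) + 17 \cdot \frac{1}{45}\right) + 101 \cdot 6 \cdot 3\right)}{29143} = \left(5160 + \left(\left(- \frac{39}{17} + \frac{17}{45}\right) + 101 \cdot 18\right)\right) \frac{1}{29143} = \left(5160 + \left(- \frac{1466}{765} + 1818\right)\right) \frac{1}{29143} = \left(5160 + \frac{1389304}{765}\right) \frac{1}{29143} = \frac{5336704}{765} \cdot \frac{1}{29143} = \frac{5336704}{22294395}$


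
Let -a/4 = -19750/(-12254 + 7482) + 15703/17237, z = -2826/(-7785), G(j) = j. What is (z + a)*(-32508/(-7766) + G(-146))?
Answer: 194293044230108224/69069390452095 ≈ 2813.0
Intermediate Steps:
z = 314/865 (z = -2826*(-1/7785) = 314/865 ≈ 0.36301)
a = -415365466/20563741 (a = -4*(-19750/(-12254 + 7482) + 15703/17237) = -4*(-19750/(-4772) + 15703*(1/17237)) = -4*(-19750*(-1/4772) + 15703/17237) = -4*(9875/2386 + 15703/17237) = -4*207682733/41127482 = -415365466/20563741 ≈ -20.199)
(z + a)*(-32508/(-7766) + G(-146)) = (314/865 - 415365466/20563741)*(-32508/(-7766) - 146) = -352834113416*(-32508*(-1/7766) - 146)/17787635965 = -352834113416*(16254/3883 - 146)/17787635965 = -352834113416/17787635965*(-550664/3883) = 194293044230108224/69069390452095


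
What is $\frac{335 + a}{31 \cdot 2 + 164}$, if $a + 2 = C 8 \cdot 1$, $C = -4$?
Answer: $\frac{301}{226} \approx 1.3319$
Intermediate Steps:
$a = -34$ ($a = -2 + \left(-4\right) 8 \cdot 1 = -2 - 32 = -34$)
$\frac{335 + a}{31 \cdot 2 + 164} = \frac{335 - 34}{31 \cdot 2 + 164} = \frac{301}{62 + 164} = \frac{301}{226}$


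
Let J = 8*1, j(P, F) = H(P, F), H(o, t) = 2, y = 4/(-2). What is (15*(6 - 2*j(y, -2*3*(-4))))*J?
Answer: 240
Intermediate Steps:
y = -2 (y = 4*(-1/2) = -2)
j(P, F) = 2
J = 8
(15*(6 - 2*j(y, -2*3*(-4))))*J = (15*(6 - 2*2))*8 = (15*(6 - 4))*8 = (15*2)*8 = 30*8 = 240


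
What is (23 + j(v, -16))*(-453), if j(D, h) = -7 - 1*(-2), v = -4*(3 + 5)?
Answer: -8154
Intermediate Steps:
v = -32 (v = -4*8 = -32)
j(D, h) = -5 (j(D, h) = -7 + 2 = -5)
(23 + j(v, -16))*(-453) = (23 - 5)*(-453) = 18*(-453) = -8154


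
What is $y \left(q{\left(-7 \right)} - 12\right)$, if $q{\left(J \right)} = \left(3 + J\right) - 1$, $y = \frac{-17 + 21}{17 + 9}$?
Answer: $- \frac{34}{13} \approx -2.6154$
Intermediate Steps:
$y = \frac{2}{13}$ ($y = \frac{4}{26} = 4 \cdot \frac{1}{26} = \frac{2}{13} \approx 0.15385$)
$q{\left(J \right)} = 2 + J$
$y \left(q{\left(-7 \right)} - 12\right) = \frac{2 \left(\left(2 - 7\right) - 12\right)}{13} = \frac{2 \left(-5 - 12\right)}{13} = \frac{2}{13} \left(-17\right) = - \frac{34}{13}$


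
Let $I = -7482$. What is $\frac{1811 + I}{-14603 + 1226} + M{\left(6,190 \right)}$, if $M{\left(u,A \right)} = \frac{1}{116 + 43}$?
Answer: $\frac{101674}{236327} \approx 0.43023$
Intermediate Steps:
$M{\left(u,A \right)} = \frac{1}{159}$
$\frac{1811 + I}{-14603 + 1226} + M{\left(6,190 \right)} = \frac{1811 - 7482}{-14603 + 1226} + \frac{1}{159} = - \frac{5671}{-13377} + \frac{1}{159} = \left(-5671\right) \left(- \frac{1}{13377}\right) + \frac{1}{159} = \frac{5671}{13377} + \frac{1}{159} = \frac{101674}{236327}$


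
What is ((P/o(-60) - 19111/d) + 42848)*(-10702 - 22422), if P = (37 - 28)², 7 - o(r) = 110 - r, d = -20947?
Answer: -4846039825817736/3414361 ≈ -1.4193e+9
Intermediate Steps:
o(r) = -103 + r (o(r) = 7 - (110 - r) = 7 + (-110 + r) = -103 + r)
P = 81 (P = 9² = 81)
((P/o(-60) - 19111/d) + 42848)*(-10702 - 22422) = ((81/(-103 - 60) - 19111/(-20947)) + 42848)*(-10702 - 22422) = ((81/(-163) - 19111*(-1/20947)) + 42848)*(-33124) = ((81*(-1/163) + 19111/20947) + 42848)*(-33124) = ((-81/163 + 19111/20947) + 42848)*(-33124) = (1418386/3414361 + 42848)*(-33124) = (146299958514/3414361)*(-33124) = -4846039825817736/3414361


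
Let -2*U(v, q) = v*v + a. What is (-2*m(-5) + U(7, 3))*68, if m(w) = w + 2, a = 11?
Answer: -1632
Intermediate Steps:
U(v, q) = -11/2 - v²/2 (U(v, q) = -(v*v + 11)/2 = -(v² + 11)/2 = -(11 + v²)/2 = -11/2 - v²/2)
m(w) = 2 + w
(-2*m(-5) + U(7, 3))*68 = (-2*(2 - 5) + (-11/2 - ½*7²))*68 = (-2*(-3) + (-11/2 - ½*49))*68 = (6 + (-11/2 - 49/2))*68 = (6 - 30)*68 = -24*68 = -1632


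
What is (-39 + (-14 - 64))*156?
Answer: -18252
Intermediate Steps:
(-39 + (-14 - 64))*156 = (-39 - 78)*156 = -117*156 = -18252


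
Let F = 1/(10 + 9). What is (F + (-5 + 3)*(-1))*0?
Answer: 0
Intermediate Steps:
F = 1/19 ≈ 0.052632
(F + (-5 + 3)*(-1))*0 = (1/19 + (-5 + 3)*(-1))*0 = (1/19 - 2*(-1))*0 = (1/19 + 2)*0 = (39/19)*0 = 0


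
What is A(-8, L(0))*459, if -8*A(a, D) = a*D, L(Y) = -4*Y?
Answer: 0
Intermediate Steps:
A(a, D) = -D*a/8 (A(a, D) = -a*D/8 = -D*a/8)
A(-8, L(0))*459 = -1/8*(-4*0)*(-8)*459 = -1/8*0*(-8)*459 = 0*459 = 0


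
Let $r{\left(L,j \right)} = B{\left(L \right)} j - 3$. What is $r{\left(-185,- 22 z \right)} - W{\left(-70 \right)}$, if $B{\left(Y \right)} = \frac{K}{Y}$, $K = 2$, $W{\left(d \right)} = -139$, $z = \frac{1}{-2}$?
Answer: $\frac{25138}{185} \approx 135.88$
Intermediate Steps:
$z = - \frac{1}{2} \approx -0.5$
$B{\left(Y \right)} = \frac{2}{Y}$
$r{\left(L,j \right)} = -3 + \frac{2 j}{L}$ ($r{\left(L,j \right)} = \frac{2}{L} j - 3 = \frac{2 j}{L} - 3 = -3 + \frac{2 j}{L}$)
$r{\left(-185,- 22 z \right)} - W{\left(-70 \right)} = \left(-3 + \frac{2 \left(\left(-22\right) \left(- \frac{1}{2}\right)\right)}{-185}\right) - -139 = \left(-3 + 2 \cdot 11 \left(- \frac{1}{185}\right)\right) + 139 = \left(-3 - \frac{22}{185}\right) + 139 = - \frac{577}{185} + 139 = \frac{25138}{185}$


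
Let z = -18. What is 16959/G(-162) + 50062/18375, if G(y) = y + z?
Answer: -2241559/24500 ≈ -91.492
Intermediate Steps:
G(y) = -18 + y (G(y) = y - 18 = -18 + y)
16959/G(-162) + 50062/18375 = 16959/(-18 - 162) + 50062/18375 = 16959/(-180) + 50062*(1/18375) = 16959*(-1/180) + 50062/18375 = -5653/60 + 50062/18375 = -2241559/24500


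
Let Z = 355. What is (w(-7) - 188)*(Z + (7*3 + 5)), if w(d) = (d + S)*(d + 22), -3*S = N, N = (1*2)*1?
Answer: -115443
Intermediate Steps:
N = 2 (N = 2*1 = 2)
S = -⅔ (S = -⅓*2 = -⅔ ≈ -0.66667)
w(d) = (22 + d)*(-⅔ + d) (w(d) = (d - ⅔)*(d + 22) = (-⅔ + d)*(22 + d) = (22 + d)*(-⅔ + d))
(w(-7) - 188)*(Z + (7*3 + 5)) = ((-44/3 + (-7)² + (64/3)*(-7)) - 188)*(355 + (7*3 + 5)) = ((-44/3 + 49 - 448/3) - 188)*(355 + (21 + 5)) = (-115 - 188)*(355 + 26) = -303*381 = -115443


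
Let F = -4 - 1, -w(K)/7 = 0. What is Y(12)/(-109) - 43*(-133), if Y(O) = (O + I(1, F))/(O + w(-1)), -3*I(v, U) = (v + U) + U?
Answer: 2493479/436 ≈ 5719.0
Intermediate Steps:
w(K) = 0 (w(K) = -7*0 = 0)
F = -5
I(v, U) = -2*U/3 - v/3 (I(v, U) = -((v + U) + U)/3 = -((U + v) + U)/3 = -(v + 2*U)/3 = -2*U/3 - v/3)
Y(O) = (3 + O)/O (Y(O) = (O + (-2/3*(-5) - 1/3*1))/(O + 0) = (O + (10/3 - 1/3))/O = (O + 3)/O = (3 + O)/O)
Y(12)/(-109) - 43*(-133) = ((3 + 12)/12)/(-109) - 43*(-133) = ((1/12)*15)*(-1/109) + 5719 = (5/4)*(-1/109) + 5719 = -5/436 + 5719 = 2493479/436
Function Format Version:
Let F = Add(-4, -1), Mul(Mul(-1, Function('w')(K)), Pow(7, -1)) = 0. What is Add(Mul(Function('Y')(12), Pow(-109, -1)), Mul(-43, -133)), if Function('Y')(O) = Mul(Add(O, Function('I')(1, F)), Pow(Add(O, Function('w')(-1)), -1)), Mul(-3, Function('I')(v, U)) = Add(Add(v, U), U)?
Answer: Rational(2493479, 436) ≈ 5719.0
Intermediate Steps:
Function('w')(K) = 0 (Function('w')(K) = Mul(-7, 0) = 0)
F = -5
Function('I')(v, U) = Add(Mul(Rational(-2, 3), U), Mul(Rational(-1, 3), v)) (Function('I')(v, U) = Mul(Rational(-1, 3), Add(Add(v, U), U)) = Mul(Rational(-1, 3), Add(Add(U, v), U)) = Mul(Rational(-1, 3), Add(v, Mul(2, U))) = Add(Mul(Rational(-2, 3), U), Mul(Rational(-1, 3), v)))
Function('Y')(O) = Mul(Pow(O, -1), Add(3, O)) (Function('Y')(O) = Mul(Add(O, Add(Mul(Rational(-2, 3), -5), Mul(Rational(-1, 3), 1))), Pow(Add(O, 0), -1)) = Mul(Add(O, Add(Rational(10, 3), Rational(-1, 3))), Pow(O, -1)) = Mul(Add(O, 3), Pow(O, -1)) = Mul(Add(3, O), Pow(O, -1)) = Mul(Pow(O, -1), Add(3, O)))
Add(Mul(Function('Y')(12), Pow(-109, -1)), Mul(-43, -133)) = Add(Mul(Mul(Pow(12, -1), Add(3, 12)), Pow(-109, -1)), Mul(-43, -133)) = Add(Mul(Mul(Rational(1, 12), 15), Rational(-1, 109)), 5719) = Add(Mul(Rational(5, 4), Rational(-1, 109)), 5719) = Add(Rational(-5, 436), 5719) = Rational(2493479, 436)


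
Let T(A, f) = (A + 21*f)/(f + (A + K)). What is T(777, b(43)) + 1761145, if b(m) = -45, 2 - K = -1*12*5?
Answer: 699174481/397 ≈ 1.7611e+6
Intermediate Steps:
K = 62 (K = 2 - (-1*12)*5 = 2 - (-12)*5 = 2 - 1*(-60) = 2 + 60 = 62)
T(A, f) = (A + 21*f)/(62 + A + f) (T(A, f) = (A + 21*f)/(f + (A + 62)) = (A + 21*f)/(f + (62 + A)) = (A + 21*f)/(62 + A + f))
T(777, b(43)) + 1761145 = (777 + 21*(-45))/(62 + 777 - 45) + 1761145 = (777 - 945)/794 + 1761145 = (1/794)*(-168) + 1761145 = -84/397 + 1761145 = 699174481/397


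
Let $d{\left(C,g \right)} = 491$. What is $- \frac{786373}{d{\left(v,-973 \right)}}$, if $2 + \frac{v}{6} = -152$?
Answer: $- \frac{786373}{491} \approx -1601.6$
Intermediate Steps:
$v = -924$ ($v = -12 + 6 \left(-152\right) = -12 - 912 = -924$)
$- \frac{786373}{d{\left(v,-973 \right)}} = - \frac{786373}{491}$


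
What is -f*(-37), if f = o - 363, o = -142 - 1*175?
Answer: -25160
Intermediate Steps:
o = -317 (o = -142 - 175 = -317)
f = -680 (f = -317 - 363 = -680)
-f*(-37) = -(-680)*(-37) = -1*25160 = -25160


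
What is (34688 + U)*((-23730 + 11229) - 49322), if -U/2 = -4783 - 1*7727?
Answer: -3691327684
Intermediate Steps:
U = 25020 (U = -2*(-4783 - 1*7727) = -2*(-4783 - 7727) = -2*(-12510) = 25020)
(34688 + U)*((-23730 + 11229) - 49322) = (34688 + 25020)*((-23730 + 11229) - 49322) = 59708*(-12501 - 49322) = 59708*(-61823) = -3691327684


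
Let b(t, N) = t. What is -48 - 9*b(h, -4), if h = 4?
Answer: -84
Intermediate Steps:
-48 - 9*b(h, -4) = -48 - 9*4 = -48 - 36 = -84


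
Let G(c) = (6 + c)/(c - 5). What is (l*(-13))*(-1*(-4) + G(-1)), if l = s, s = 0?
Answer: 0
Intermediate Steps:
G(c) = (6 + c)/(-5 + c)
l = 0
(l*(-13))*(-1*(-4) + G(-1)) = (0*(-13))*(-1*(-4) + (6 - 1)/(-5 - 1)) = 0*(4 + 5/(-6)) = 0*(4 - ⅙*5) = 0*(4 - ⅚) = 0*(19/6) = 0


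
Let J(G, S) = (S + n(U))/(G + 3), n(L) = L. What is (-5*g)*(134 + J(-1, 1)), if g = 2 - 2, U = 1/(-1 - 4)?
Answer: 0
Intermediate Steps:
U = -⅕ (U = 1/(-5) = -⅕ ≈ -0.20000)
g = 0
J(G, S) = (-⅕ + S)/(3 + G) (J(G, S) = (S - ⅕)/(G + 3) = (-⅕ + S)/(3 + G))
(-5*g)*(134 + J(-1, 1)) = (-5*0)*(134 + (-⅕ + 1)/(3 - 1)) = 0*(134 + (⅘)/2) = 0*(134 + (½)*(⅘)) = 0*(134 + ⅖) = 0*(672/5) = 0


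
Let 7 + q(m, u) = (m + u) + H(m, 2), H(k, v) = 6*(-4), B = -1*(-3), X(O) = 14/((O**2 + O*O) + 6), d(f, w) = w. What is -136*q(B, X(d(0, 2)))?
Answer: 3672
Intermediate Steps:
X(O) = 14/(6 + 2*O**2) (X(O) = 14/((O**2 + O**2) + 6) = 14/(2*O**2 + 6) = 14/(6 + 2*O**2))
B = 3
H(k, v) = -24
q(m, u) = -31 + m + u (q(m, u) = -7 + ((m + u) - 24) = -7 + (-24 + m + u) = -31 + m + u)
-136*q(B, X(d(0, 2))) = -136*(-31 + 3 + 7/(3 + 2**2)) = -136*(-31 + 3 + 7/(3 + 4)) = -136*(-31 + 3 + 7/7) = -136*(-31 + 3 + 7*(1/7)) = -136*(-31 + 3 + 1) = -136*(-27) = 3672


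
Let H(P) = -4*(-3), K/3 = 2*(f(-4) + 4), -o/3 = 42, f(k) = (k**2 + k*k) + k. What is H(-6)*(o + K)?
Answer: 792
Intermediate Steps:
f(k) = k + 2*k**2 (f(k) = (k**2 + k**2) + k = 2*k**2 + k = k + 2*k**2)
o = -126 (o = -3*42 = -126)
K = 192 (K = 3*(2*(-4*(1 + 2*(-4)) + 4)) = 3*(2*(-4*(1 - 8) + 4)) = 3*(2*(-4*(-7) + 4)) = 3*(2*(28 + 4)) = 3*(2*32) = 3*64 = 192)
H(P) = 12
H(-6)*(o + K) = 12*(-126 + 192) = 12*66 = 792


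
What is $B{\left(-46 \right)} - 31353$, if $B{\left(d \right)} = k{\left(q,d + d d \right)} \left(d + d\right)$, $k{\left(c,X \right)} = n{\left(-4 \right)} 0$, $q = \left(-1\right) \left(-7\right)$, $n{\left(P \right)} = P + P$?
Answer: $-31353$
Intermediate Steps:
$n{\left(P \right)} = 2 P$
$q = 7$
$k{\left(c,X \right)} = 0$ ($k{\left(c,X \right)} = 2 \left(-4\right) 0 = \left(-8\right) 0 = 0$)
$B{\left(d \right)} = 0$ ($B{\left(d \right)} = 0 \left(d + d\right) = 0 \cdot 2 d = 0$)
$B{\left(-46 \right)} - 31353 = 0 - 31353 = -31353$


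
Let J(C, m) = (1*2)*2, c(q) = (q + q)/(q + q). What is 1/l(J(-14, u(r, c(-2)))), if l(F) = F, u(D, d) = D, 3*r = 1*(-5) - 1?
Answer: 1/4 ≈ 0.25000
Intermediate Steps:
r = -2 (r = (1*(-5) - 1)/3 = (-5 - 1)/3 = (1/3)*(-6) = -2)
c(q) = 1 (c(q) = (2*q)/((2*q)) = (2*q)*(1/(2*q)) = 1)
J(C, m) = 4 (J(C, m) = 2*2 = 4)
1/l(J(-14, u(r, c(-2)))) = 1/4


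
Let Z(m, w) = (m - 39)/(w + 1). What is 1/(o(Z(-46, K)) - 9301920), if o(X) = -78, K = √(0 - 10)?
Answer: -1/9301998 ≈ -1.0750e-7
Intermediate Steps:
K = I*√10 (K = √(-10) = I*√10 ≈ 3.1623*I)
Z(m, w) = (-39 + m)/(1 + w)
1/(o(Z(-46, K)) - 9301920) = 1/(-78 - 9301920) = 1/(-9301998) = -1/9301998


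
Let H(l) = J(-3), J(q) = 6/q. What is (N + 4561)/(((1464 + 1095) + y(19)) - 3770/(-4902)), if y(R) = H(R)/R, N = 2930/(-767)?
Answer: 8567120007/4811955512 ≈ 1.7804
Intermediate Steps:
N = -2930/767 (N = 2930*(-1/767) = -2930/767 ≈ -3.8201)
H(l) = -2 (H(l) = 6/(-3) = 6*(-1/3) = -2)
y(R) = -2/R
(N + 4561)/(((1464 + 1095) + y(19)) - 3770/(-4902)) = (-2930/767 + 4561)/(((1464 + 1095) - 2/19) - 3770/(-4902)) = 3495357/(767*((2559 - 2*1/19) - 3770*(-1/4902))) = 3495357/(767*((2559 - 2/19) + 1885/2451)) = 3495357/(767*(48619/19 + 1885/2451)) = 3495357/(767*(6273736/2451)) = (3495357/767)*(2451/6273736) = 8567120007/4811955512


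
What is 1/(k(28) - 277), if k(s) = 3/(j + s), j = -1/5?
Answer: -139/38488 ≈ -0.0036115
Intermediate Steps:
j = -1/5 (j = -1*1/5 = -1/5 ≈ -0.20000)
k(s) = 3/(-1/5 + s)
1/(k(28) - 277) = 1/(15/(-1 + 5*28) - 277) = 1/(15/(-1 + 140) - 277) = 1/(15/139 - 277) = 1/(-38488/139) = -139/38488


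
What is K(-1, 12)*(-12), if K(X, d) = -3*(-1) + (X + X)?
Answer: -12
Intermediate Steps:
K(X, d) = 3 + 2*X
K(-1, 12)*(-12) = (3 + 2*(-1))*(-12) = (3 - 2)*(-12) = 1*(-12) = -12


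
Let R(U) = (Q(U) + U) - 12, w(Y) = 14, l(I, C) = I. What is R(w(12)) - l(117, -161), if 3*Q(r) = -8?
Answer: -353/3 ≈ -117.67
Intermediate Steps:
Q(r) = -8/3 (Q(r) = (1/3)*(-8) = -8/3)
R(U) = -44/3 + U (R(U) = (-8/3 + U) - 12 = -44/3 + U)
R(w(12)) - l(117, -161) = (-44/3 + 14) - 1*117 = -2/3 - 117 = -353/3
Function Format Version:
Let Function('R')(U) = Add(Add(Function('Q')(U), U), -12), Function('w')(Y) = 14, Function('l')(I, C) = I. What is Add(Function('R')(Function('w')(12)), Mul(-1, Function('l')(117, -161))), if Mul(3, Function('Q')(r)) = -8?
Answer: Rational(-353, 3) ≈ -117.67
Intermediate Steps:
Function('Q')(r) = Rational(-8, 3) (Function('Q')(r) = Mul(Rational(1, 3), -8) = Rational(-8, 3))
Function('R')(U) = Add(Rational(-44, 3), U) (Function('R')(U) = Add(Add(Rational(-8, 3), U), -12) = Add(Rational(-44, 3), U))
Add(Function('R')(Function('w')(12)), Mul(-1, Function('l')(117, -161))) = Add(Add(Rational(-44, 3), 14), Mul(-1, 117)) = Add(Rational(-2, 3), -117) = Rational(-353, 3)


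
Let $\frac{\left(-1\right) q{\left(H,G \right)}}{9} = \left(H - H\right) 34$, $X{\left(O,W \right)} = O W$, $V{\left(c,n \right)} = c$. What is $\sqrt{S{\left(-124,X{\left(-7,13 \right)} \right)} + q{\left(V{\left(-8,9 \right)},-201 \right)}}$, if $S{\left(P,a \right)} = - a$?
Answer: $\sqrt{91} \approx 9.5394$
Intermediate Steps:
$q{\left(H,G \right)} = 0$ ($q{\left(H,G \right)} = - 9 \left(H - H\right) 34 = - 9 \cdot 0 \cdot 34 = \left(-9\right) 0 = 0$)
$\sqrt{S{\left(-124,X{\left(-7,13 \right)} \right)} + q{\left(V{\left(-8,9 \right)},-201 \right)}} = \sqrt{- \left(-7\right) 13 + 0} = \sqrt{\left(-1\right) \left(-91\right) + 0} = \sqrt{91 + 0} = \sqrt{91}$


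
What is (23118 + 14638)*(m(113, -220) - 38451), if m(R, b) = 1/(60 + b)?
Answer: -58070247679/40 ≈ -1.4518e+9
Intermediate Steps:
(23118 + 14638)*(m(113, -220) - 38451) = (23118 + 14638)*(1/(60 - 220) - 38451) = 37756*(1/(-160) - 38451) = 37756*(-1/160 - 38451) = 37756*(-6152161/160) = -58070247679/40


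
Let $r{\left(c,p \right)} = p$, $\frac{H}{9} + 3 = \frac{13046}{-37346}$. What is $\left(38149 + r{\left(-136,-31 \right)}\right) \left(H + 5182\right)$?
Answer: $\frac{3666974775744}{18673} \approx 1.9638 \cdot 10^{8}$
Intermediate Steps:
$H = - \frac{562878}{18673}$ ($H = -27 + 9 \frac{13046}{-37346} = -27 + 9 \cdot 13046 \left(- \frac{1}{37346}\right) = -27 + 9 \left(- \frac{6523}{18673}\right) = -27 - \frac{58707}{18673} = - \frac{562878}{18673} \approx -30.144$)
$\left(38149 + r{\left(-136,-31 \right)}\right) \left(H + 5182\right) = \left(38149 - 31\right) \left(- \frac{562878}{18673} + 5182\right) = 38118 \cdot \frac{96200608}{18673} = \frac{3666974775744}{18673}$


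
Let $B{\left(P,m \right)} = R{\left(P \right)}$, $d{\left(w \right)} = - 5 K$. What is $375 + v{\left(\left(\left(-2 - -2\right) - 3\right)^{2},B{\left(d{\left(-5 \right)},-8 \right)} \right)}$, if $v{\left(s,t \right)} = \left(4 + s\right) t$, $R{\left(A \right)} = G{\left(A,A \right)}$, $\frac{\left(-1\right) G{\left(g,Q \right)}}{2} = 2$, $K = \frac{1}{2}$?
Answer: $323$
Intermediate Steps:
$K = \frac{1}{2} \approx 0.5$
$G{\left(g,Q \right)} = -4$ ($G{\left(g,Q \right)} = \left(-2\right) 2 = -4$)
$R{\left(A \right)} = -4$
$d{\left(w \right)} = - \frac{5}{2}$ ($d{\left(w \right)} = \left(-5\right) \frac{1}{2} = - \frac{5}{2}$)
$B{\left(P,m \right)} = -4$
$v{\left(s,t \right)} = t \left(4 + s\right)$
$375 + v{\left(\left(\left(-2 - -2\right) - 3\right)^{2},B{\left(d{\left(-5 \right)},-8 \right)} \right)} = 375 - 4 \left(4 + \left(\left(-2 - -2\right) - 3\right)^{2}\right) = 375 - 4 \left(4 + \left(\left(-2 + 2\right) - 3\right)^{2}\right) = 375 - 4 \left(4 + \left(0 - 3\right)^{2}\right) = 375 - 4 \left(4 + \left(-3\right)^{2}\right) = 375 - 4 \left(4 + 9\right) = 375 - 52 = 323$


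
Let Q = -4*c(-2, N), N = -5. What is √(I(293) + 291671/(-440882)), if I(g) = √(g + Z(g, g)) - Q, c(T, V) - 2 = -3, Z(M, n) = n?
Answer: √(-906100245518 + 194376937924*√586)/440882 ≈ 4.4211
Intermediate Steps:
c(T, V) = -1 (c(T, V) = 2 - 3 = -1)
Q = 4 (Q = -4*(-1) = 4)
I(g) = -4 + √2*√g (I(g) = √(g + g) - 1*4 = √(2*g) - 4 = √2*√g - 4 = -4 + √2*√g)
√(I(293) + 291671/(-440882)) = √((-4 + √2*√293) + 291671/(-440882)) = √((-4 + √586) + 291671*(-1/440882)) = √((-4 + √586) - 291671/440882) = √(-2055199/440882 + √586)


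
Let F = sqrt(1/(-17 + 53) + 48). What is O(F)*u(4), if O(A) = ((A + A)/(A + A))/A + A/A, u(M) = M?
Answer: 4 + 24*sqrt(1729)/1729 ≈ 4.5772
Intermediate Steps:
F = sqrt(1729)/6 (F = sqrt(1/36 + 48) = sqrt(1729/36) = sqrt(1729)/6 ≈ 6.9302)
O(A) = 1 + 1/A (O(A) = ((2*A)/((2*A)))/A + 1 = ((2*A)*(1/(2*A)))/A + 1 = 1/A + 1 = 1 + 1/A)
O(F)*u(4) = ((1 + sqrt(1729)/6)/((sqrt(1729)/6)))*4 = ((6*sqrt(1729)/1729)*(1 + sqrt(1729)/6))*4 = (6*sqrt(1729)*(1 + sqrt(1729)/6)/1729)*4 = 24*sqrt(1729)*(1 + sqrt(1729)/6)/1729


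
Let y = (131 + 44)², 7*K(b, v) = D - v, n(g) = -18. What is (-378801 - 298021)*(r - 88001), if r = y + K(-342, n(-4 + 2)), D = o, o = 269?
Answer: 38805589370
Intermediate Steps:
D = 269
K(b, v) = 269/7 - v/7 (K(b, v) = (269 - v)/7 = 269/7 - v/7)
y = 30625 (y = 175² = 30625)
r = 30666 (r = 30625 + (269/7 - ⅐*(-18)) = 30625 + (269/7 + 18/7) = 30625 + 41 = 30666)
(-378801 - 298021)*(r - 88001) = (-378801 - 298021)*(30666 - 88001) = -676822*(-57335) = 38805589370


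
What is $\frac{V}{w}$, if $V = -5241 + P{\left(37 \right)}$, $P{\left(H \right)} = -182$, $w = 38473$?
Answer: $- \frac{5423}{38473} \approx -0.14096$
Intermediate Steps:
$V = -5423$ ($V = -5241 - 182 = -5423$)
$\frac{V}{w} = - \frac{5423}{38473}$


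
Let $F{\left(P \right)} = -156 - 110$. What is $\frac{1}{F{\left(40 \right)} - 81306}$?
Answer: $- \frac{1}{81572} \approx -1.2259 \cdot 10^{-5}$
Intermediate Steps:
$F{\left(P \right)} = -266$ ($F{\left(P \right)} = -156 - 110 = -266$)
$\frac{1}{F{\left(40 \right)} - 81306} = \frac{1}{-266 - 81306} = \frac{1}{-81572} = - \frac{1}{81572}$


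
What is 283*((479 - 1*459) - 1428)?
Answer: -398464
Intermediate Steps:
283*((479 - 1*459) - 1428) = 283*((479 - 459) - 1428) = 283*(20 - 1428) = 283*(-1408) = -398464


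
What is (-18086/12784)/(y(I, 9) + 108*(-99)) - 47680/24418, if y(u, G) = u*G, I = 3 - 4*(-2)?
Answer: -1614106865053/826676957304 ≈ -1.9525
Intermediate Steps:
I = 11 (I = 3 + 8 = 11)
y(u, G) = G*u
(-18086/12784)/(y(I, 9) + 108*(-99)) - 47680/24418 = (-18086/12784)/(9*11 + 108*(-99)) - 47680/24418 = (-18086*1/12784)/(99 - 10692) - 47680*1/24418 = -9043/6392/(-10593) - 23840/12209 = -9043/6392*(-1/10593) - 23840/12209 = 9043/67710456 - 23840/12209 = -1614106865053/826676957304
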